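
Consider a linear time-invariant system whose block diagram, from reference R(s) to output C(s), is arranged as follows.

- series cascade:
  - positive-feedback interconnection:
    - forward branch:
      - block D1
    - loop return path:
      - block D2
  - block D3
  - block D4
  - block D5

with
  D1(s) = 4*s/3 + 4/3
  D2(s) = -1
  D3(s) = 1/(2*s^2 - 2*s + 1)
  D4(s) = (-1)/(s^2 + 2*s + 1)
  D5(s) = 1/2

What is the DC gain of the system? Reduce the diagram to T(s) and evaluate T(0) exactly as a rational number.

First reduce the diagram to T(s).

(1) close the feedback loop around D1, D2; result (4*s + 4)/(4*s + 7)
(2) series reduction of [D1/(1-D1*D2)], D3, D4, D5; result (-2)/(8*s^4 + 14*s^3 - 4*s^2 - 3*s + 7)
The step-2 result is T(s). Setting s = 0: T(0) = -2/7.

Answer: -2/7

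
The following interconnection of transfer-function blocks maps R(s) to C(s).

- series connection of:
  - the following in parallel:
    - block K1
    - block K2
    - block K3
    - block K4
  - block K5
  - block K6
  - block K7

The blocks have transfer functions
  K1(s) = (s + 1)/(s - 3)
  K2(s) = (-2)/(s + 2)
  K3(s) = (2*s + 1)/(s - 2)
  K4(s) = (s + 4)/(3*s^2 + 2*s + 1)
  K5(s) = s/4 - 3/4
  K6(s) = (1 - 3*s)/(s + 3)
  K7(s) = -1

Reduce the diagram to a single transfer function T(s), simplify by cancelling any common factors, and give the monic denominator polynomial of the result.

First reduce the diagram to T(s).

1. add K1, K2, K3, K4 (parallel); result (9*s^5 + s^4 - 21*s^3 - 98*s^2 - 55*s + 26)/(3*s^5 - 7*s^4 - 17*s^3 + 25*s^2 + 20*s + 12)
2. combine (K1+K2+K3+K4), K5, K6, K7 in series; result (27*s^6 - 6*s^5 - 64*s^4 - 273*s^3 - 67*s^2 + 133*s - 26)/(12*s^5 + 44*s^4 - 20*s^3 - 164*s^2 - 112*s - 48)
That last expression is T(s), already simplified. Scaling its denominator by 1/12 (the reciprocal of the leading coefficient) yields the monic denominator.

Answer: s^5 + 11*s^4/3 - 5*s^3/3 - 41*s^2/3 - 28*s/3 - 4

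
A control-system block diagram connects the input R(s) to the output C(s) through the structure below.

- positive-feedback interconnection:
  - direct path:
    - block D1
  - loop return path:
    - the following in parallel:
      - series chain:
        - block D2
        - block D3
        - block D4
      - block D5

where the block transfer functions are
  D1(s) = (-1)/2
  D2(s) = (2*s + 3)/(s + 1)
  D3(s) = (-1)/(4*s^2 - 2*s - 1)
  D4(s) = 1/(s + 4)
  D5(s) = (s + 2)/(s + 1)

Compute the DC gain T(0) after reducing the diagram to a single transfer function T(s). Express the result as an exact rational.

[1] series reduction of D2, D3, D4: (-2*s - 3)/(4*s^4 + 18*s^3 + 5*s^2 - 13*s - 4)
[2] parallel reduction of (D2*D3*D4), D5: (4*s^4 + 22*s^3 + 19*s^2 - 24*s - 11)/(4*s^4 + 18*s^3 + 5*s^2 - 13*s - 4)
[3] collapse the loop (D1 forward, ((D2*D3*D4)+D5) return): (-4*s^4 - 18*s^3 - 5*s^2 + 13*s + 4)/(12*s^4 + 58*s^3 + 29*s^2 - 50*s - 19)
The step-3 result is T(s). Setting s = 0: T(0) = 4/(-19) = -4/19.

Hence the answer: -4/19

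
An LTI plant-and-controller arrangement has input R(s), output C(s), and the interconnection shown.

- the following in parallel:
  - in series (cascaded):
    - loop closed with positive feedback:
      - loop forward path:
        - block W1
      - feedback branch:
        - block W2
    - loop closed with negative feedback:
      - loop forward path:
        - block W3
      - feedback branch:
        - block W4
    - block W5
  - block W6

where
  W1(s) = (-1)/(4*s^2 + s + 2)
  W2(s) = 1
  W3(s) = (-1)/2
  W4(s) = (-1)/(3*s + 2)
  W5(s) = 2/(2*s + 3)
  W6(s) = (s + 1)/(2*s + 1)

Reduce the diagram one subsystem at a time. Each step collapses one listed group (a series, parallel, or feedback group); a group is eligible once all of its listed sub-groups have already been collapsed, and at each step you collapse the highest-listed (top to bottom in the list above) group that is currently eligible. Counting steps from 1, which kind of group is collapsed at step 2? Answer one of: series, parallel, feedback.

Step 1: reduce the feedback loop with forward W1 and return W2
Step 2: reduce the feedback loop with forward W3 and return W4
Step 3: reduce the series chain [W1/(1-W1*W2)], [W3/(1+W3*W4)], W5
Step 4: add ([W1/(1-W1*W2)]*[W3/(1+W3*W4)]*W5), W6 (parallel)
So the answer for step 2 is feedback.

Hence the answer: feedback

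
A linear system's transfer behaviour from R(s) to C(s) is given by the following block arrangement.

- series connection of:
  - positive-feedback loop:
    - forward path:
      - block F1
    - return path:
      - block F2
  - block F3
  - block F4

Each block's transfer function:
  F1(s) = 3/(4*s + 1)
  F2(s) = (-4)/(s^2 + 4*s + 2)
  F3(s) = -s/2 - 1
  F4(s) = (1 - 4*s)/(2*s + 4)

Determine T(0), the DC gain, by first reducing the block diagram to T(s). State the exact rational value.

Step 1. close the feedback loop around F1, F2 -> (3*s^2 + 12*s + 6)/(4*s^3 + 17*s^2 + 12*s + 14)
Step 2. reduce the series chain [F1/(1-F1*F2)], F3, F4 -> (12*s^3 + 45*s^2 + 12*s - 6)/(16*s^3 + 68*s^2 + 48*s + 56)
Step 2 gives the overall T(s). Then T(0) = -6/56 = -3/28.

Hence the answer: -3/28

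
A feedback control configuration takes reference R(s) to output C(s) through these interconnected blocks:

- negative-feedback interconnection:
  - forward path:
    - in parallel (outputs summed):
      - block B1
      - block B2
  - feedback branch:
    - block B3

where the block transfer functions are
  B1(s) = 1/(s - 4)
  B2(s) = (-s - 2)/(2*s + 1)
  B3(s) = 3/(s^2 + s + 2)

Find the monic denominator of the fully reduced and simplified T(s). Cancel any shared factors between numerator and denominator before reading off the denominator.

(1) reduce the parallel group B1, B2, giving (-s^2 + 4*s + 9)/(2*s^2 - 7*s - 4)
(2) feedback reduction of (B1+B2), B3, giving (-s^4 + 3*s^3 + 11*s^2 + 17*s + 18)/(2*s^4 - 5*s^3 - 10*s^2 - 6*s + 19)
No further cancellation is possible in the step-2 result, so that is T(s). Its denominator becomes monic after dividing by the leading coefficient 2.

Final answer: s^4 - 5*s^3/2 - 5*s^2 - 3*s + 19/2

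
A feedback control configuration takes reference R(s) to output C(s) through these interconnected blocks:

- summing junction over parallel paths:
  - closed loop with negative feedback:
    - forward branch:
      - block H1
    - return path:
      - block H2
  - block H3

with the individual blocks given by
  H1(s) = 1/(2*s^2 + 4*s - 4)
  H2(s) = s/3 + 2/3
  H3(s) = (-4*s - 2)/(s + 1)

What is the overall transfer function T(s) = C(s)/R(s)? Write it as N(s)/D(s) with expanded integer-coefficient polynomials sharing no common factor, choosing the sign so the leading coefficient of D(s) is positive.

The answer is (-24*s^3 - 64*s^2 + 17*s + 23)/(6*s^3 + 19*s^2 + 3*s - 10).

Reasoning:
(1) reduce the feedback loop with forward H1 and return H2 gives 3/(6*s^2 + 13*s - 10)
(2) combine [H1/(1+H1*H2)], H3 in parallel: this yields T(s), and no further normalization is needed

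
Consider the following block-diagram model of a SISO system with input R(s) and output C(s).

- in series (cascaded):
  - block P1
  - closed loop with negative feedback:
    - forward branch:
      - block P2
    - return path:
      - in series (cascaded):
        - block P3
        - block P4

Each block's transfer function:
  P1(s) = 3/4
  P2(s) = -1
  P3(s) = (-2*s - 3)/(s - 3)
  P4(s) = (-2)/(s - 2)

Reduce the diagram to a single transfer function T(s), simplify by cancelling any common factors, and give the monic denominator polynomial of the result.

1. reduce the series chain P3, P4 gives (4*s + 6)/(s^2 - 5*s + 6)
2. reduce the feedback loop with forward P2 and return (P3*P4) gives (-s^2 + 5*s - 6)/(s^2 - 9*s)
3. combine P1, [P2/(1+P2*(P3*P4))] in series gives (-3*s^2 + 15*s - 18)/(4*s^2 - 36*s)
The result of step 3 is T(s) in lowest terms. Its denominator has leading coefficient 4; dividing the denominator through by 4 makes it monic.

Final answer: s^2 - 9*s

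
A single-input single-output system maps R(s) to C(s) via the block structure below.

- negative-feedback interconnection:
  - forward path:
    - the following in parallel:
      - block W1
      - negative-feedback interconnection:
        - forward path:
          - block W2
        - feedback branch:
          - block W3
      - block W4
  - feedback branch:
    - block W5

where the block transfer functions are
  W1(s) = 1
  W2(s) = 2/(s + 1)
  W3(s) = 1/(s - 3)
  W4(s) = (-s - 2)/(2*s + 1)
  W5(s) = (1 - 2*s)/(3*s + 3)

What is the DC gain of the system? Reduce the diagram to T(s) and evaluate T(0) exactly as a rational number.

The answer is 15/8.

Reasoning:
Step 1. collapse the loop (W2 forward, W3 return); result (2*s - 6)/(s^2 - 2*s - 1)
Step 2. sum the parallel branches W1, [W2/(1+W2*W3)], W4; result (s^3 + s^2 - 9*s - 5)/(2*s^3 - 3*s^2 - 4*s - 1)
Step 3. apply the feedback formula to (W1+[W2/(1+W2*W3)]+W4), W5; result (3*s^4 + 6*s^3 - 24*s^2 - 42*s - 15)/(4*s^4 - 4*s^3 - 2*s^2 - 14*s - 8)
DC gain: substitute s = 0 into T(s) from step 3: T(0) = -15/(-8) = 15/8.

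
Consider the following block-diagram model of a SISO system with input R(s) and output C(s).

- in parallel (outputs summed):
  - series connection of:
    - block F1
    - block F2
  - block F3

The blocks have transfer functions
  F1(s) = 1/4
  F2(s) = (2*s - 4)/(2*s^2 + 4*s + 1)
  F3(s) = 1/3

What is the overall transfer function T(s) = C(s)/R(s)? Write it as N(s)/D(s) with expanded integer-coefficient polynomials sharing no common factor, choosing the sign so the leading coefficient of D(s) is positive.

Step 1 - cascade F1, F2: (s - 2)/(4*s^2 + 8*s + 2)
Step 2 - reduce the parallel group (F1*F2), F3 - this is the overall T(s), already in the required normalized form

Hence the answer: (4*s^2 + 11*s - 4)/(12*s^2 + 24*s + 6)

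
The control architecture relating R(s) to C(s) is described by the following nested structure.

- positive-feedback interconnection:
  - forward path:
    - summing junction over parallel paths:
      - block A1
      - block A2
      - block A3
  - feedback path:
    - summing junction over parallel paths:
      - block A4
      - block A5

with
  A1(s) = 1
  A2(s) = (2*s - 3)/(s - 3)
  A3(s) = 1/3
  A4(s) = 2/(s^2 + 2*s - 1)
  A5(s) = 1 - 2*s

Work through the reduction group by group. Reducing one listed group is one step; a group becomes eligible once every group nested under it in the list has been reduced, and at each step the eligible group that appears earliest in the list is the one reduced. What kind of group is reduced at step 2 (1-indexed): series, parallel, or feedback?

Reducing step by step:

Step 1 - combine A1, A2, A3 in parallel
Step 2 - combine A4, A5 in parallel
Step 3 - feedback reduction of (A1+A2+A3), (A4+A5)
The group at step 2 is a parallel group.

Answer: parallel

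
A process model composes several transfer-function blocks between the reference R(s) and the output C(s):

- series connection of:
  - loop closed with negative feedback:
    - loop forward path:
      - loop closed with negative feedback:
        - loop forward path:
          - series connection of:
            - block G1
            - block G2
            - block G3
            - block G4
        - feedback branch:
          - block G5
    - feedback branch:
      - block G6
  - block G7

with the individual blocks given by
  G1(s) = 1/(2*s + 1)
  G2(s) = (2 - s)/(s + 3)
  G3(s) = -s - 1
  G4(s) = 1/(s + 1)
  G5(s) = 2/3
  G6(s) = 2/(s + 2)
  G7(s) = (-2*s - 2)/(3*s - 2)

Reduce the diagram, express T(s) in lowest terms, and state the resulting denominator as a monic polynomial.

Answer: s^4 + 31*s^3/6 + 101*s^2/18 - 20*s/3 + 2/9

Working:
1. combine G1, G2, G3, G4 in series, giving (s - 2)/(2*s^2 + 7*s + 3)
2. collapse the loop ((G1*G2*G3*G4) forward, G5 return), giving (3*s - 6)/(6*s^2 + 23*s + 5)
3. apply the feedback formula to [(G1*G2*G3*G4)/(1+(G1*G2*G3*G4)*G5)], G6, giving (3*s^2 - 12)/(6*s^3 + 35*s^2 + 57*s - 2)
4. cascade [[(G1*G2*G3*G4)/(1+(G1*G2*G3*G4)*G5)]/(1+[(G1*G2*G3*G4)/(1+(G1*G2*G3*G4)*G5)]*G6)], G7, giving (-6*s^3 - 6*s^2 + 24*s + 24)/(18*s^4 + 93*s^3 + 101*s^2 - 120*s + 4)
T(s) is the step-4 result (common factors already cancelled). Leading coefficient of the denominator: 18. Divide through by 18 for the monic polynomial.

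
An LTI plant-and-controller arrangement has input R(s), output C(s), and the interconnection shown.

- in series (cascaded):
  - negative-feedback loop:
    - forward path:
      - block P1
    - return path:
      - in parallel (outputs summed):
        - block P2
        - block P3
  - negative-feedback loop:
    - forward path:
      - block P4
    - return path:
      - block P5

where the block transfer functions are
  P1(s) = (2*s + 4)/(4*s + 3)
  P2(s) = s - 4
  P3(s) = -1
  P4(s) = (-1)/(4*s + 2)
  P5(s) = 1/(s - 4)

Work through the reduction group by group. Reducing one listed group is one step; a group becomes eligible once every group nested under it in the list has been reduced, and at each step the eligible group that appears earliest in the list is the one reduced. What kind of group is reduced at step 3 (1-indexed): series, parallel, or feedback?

The answer is feedback.

Reasoning:
1. parallel reduction of P2, P3
2. collapse the loop (P1 forward, (P2+P3) return)
3. apply the feedback formula to P4, P5
4. cascade [P1/(1+P1*(P2+P3))], [P4/(1+P4*P5)]
The group at step 3 is a feedback group.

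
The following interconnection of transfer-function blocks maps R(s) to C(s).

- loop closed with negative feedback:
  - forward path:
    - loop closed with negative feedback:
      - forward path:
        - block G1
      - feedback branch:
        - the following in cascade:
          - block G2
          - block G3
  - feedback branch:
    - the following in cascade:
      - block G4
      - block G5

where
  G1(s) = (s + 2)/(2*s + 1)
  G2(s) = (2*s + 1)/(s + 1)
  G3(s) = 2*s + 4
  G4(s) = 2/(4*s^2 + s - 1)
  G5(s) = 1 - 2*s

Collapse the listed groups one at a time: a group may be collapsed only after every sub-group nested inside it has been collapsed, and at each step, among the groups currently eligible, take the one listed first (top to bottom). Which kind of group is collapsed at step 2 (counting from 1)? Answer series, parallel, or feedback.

Step 1. cascade G2, G3
Step 2. apply the feedback formula to G1, (G2*G3)
Step 3. combine G4, G5 in series
Step 4. reduce the feedback loop with forward [G1/(1+G1*(G2*G3))] and return (G4*G5)
At step 2 the group reduced is feedback.

Final answer: feedback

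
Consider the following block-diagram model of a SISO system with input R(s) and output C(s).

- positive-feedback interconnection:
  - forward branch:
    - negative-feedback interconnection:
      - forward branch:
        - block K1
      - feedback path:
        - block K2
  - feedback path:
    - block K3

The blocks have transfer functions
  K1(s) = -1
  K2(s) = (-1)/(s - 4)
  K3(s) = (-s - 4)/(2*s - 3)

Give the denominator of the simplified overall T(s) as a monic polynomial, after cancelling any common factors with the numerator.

The answer is s^2 - 9*s + 25.

Reasoning:
Step 1. collapse the loop (K1 forward, K2 return) -> (4 - s)/(s - 3)
Step 2. feedback reduction of [K1/(1+K1*K2)], K3 -> (-2*s^2 + 11*s - 12)/(s^2 - 9*s + 25)
That last expression is T(s), already simplified, and its denominator is already monic.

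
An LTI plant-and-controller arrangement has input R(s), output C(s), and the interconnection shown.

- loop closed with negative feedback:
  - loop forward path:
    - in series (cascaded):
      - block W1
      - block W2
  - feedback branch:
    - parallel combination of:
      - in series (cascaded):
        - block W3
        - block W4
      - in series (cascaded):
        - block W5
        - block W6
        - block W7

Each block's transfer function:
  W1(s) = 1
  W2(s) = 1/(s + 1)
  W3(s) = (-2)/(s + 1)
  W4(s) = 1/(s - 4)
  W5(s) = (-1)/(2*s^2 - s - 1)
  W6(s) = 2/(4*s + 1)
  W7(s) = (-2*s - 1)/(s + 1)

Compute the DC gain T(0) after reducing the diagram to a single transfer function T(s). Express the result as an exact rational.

Step 1 - cascade W1, W2 -> 1/(s + 1)
Step 2 - series reduction of W3, W4 -> (-2)/(s^2 - 3*s - 4)
Step 3 - combine W5, W6, W7 in series -> 2/(4*s^3 + s^2 - 4*s - 1)
Step 4 - add (W3*W4), (W5*W6*W7) (parallel) -> (-8*s^2 + 8*s - 6)/(4*s^4 - 15*s^3 - 8*s^2 + 15*s + 4)
Step 5 - reduce the feedback loop with forward (W1*W2) and return ((W3*W4)+(W5*W6*W7)) -> (4*s^4 - 15*s^3 - 8*s^2 + 15*s + 4)/(4*s^5 - 11*s^4 - 23*s^3 - s^2 + 27*s - 2)
Step 5 gives the overall T(s). Then T(0) = 4/(-2) = -2.

Answer: -2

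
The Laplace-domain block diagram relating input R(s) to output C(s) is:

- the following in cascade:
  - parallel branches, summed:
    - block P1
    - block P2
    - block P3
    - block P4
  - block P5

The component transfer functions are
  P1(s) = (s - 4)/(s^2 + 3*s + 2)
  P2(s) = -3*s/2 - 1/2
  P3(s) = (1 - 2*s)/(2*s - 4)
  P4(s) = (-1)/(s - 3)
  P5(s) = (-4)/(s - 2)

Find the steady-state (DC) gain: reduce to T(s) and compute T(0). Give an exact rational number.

Answer: -29/6

Working:
Step 1. parallel reduction of P1, P2, P3, P4 = (-3*s^5 + 3*s^4 + 24*s^3 - 23*s^2 + 21*s - 58)/(2*s^4 - 4*s^3 - 14*s^2 + 16*s + 24)
Step 2. combine (P1+P2+P3+P4), P5 in series = (6*s^5 - 6*s^4 - 48*s^3 + 46*s^2 - 42*s + 116)/(s^5 - 4*s^4 - 3*s^3 + 22*s^2 - 4*s - 24)
That last expression is T(s); at s = 0 only the constant terms survive, so T(0) = 116/(-24) = -29/6.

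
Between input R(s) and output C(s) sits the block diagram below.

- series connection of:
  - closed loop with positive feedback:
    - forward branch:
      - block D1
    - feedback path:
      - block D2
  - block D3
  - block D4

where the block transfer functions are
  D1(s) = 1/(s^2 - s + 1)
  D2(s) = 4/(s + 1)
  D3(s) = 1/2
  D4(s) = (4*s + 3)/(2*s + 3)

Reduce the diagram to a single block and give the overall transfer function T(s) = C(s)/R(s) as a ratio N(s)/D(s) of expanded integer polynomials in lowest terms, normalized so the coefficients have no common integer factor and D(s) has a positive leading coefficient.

The answer is (4*s^2 + 7*s + 3)/(4*s^4 + 6*s^3 - 12*s - 18).

Reasoning:
[1] feedback reduction of D1, D2: (s + 1)/(s^3 - 3)
[2] multiply [D1/(1-D1*D2)], D3, D4 (series); the result is T(s) itself (integer coefficients, no common factor, positive leading denominator coefficient)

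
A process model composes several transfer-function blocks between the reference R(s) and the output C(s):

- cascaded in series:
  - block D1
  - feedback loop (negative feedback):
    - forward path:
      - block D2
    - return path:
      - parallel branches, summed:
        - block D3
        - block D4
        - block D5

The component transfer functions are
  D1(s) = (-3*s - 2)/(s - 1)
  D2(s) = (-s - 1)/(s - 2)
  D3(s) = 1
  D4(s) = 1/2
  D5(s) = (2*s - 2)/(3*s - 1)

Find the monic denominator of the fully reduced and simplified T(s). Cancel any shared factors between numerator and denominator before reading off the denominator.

Answer: s^3 + 13*s^2/7 - 31*s/7 + 11/7

Working:
[1] parallel reduction of D3, D4, D5, giving (13*s - 7)/(6*s - 2)
[2] reduce the feedback loop with forward D2 and return (D3+D4+D5), giving (6*s^2 + 4*s - 2)/(7*s^2 + 20*s - 11)
[3] series reduction of D1, [D2/(1+D2*(D3+D4+D5))], giving (-18*s^3 - 24*s^2 - 2*s + 4)/(7*s^3 + 13*s^2 - 31*s + 11)
Step 3 gives the fully reduced T(s), with no common factor left to cancel. The denominator's leading coefficient is 7, so divide each of its coefficients by 7 to get the monic form.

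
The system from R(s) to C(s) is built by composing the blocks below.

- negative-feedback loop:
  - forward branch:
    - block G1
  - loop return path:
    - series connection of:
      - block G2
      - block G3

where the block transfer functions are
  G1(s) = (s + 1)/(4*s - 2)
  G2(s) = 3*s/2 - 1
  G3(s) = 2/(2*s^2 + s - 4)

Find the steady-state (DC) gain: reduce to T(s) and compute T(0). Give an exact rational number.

Step 1. multiply G2, G3 (series); result (3*s - 2)/(2*s^2 + s - 4)
Step 2. apply the feedback formula to G1, (G2*G3); result (2*s^3 + 3*s^2 - 3*s - 4)/(8*s^3 + 3*s^2 - 17*s + 6)
That last expression is T(s); at s = 0 only the constant terms survive, so T(0) = -4/6 = -2/3.

Hence the answer: -2/3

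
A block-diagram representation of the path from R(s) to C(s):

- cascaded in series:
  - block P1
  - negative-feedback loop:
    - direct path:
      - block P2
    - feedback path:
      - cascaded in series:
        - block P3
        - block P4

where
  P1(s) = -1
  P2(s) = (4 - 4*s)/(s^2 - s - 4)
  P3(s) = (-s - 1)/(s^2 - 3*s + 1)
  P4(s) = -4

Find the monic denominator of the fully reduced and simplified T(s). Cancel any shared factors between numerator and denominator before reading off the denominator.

[1] reduce the series chain P3, P4: (4*s + 4)/(s^2 - 3*s + 1)
[2] close the feedback loop around P2, (P3*P4): (-4*s^3 + 16*s^2 - 16*s + 4)/(s^4 - 4*s^3 - 16*s^2 + 11*s + 12)
[3] multiply P1, [P2/(1+P2*(P3*P4))] (series): (4*s^3 - 16*s^2 + 16*s - 4)/(s^4 - 4*s^3 - 16*s^2 + 11*s + 12)
Step 3 gives the fully reduced T(s), with no common factor left to cancel. The denominator is already monic (leading coefficient 1).

Therefore the answer is s^4 - 4*s^3 - 16*s^2 + 11*s + 12.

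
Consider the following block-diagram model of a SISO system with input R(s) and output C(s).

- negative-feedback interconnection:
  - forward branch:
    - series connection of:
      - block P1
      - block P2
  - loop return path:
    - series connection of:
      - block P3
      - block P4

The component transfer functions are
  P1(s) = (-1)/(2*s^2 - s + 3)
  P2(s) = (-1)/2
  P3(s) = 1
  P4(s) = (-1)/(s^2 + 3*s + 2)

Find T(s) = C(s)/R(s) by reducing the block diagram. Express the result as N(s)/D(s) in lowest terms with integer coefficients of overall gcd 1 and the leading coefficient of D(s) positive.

The answer is (s^2 + 3*s + 2)/(4*s^4 + 10*s^3 + 8*s^2 + 14*s + 11).

Reasoning:
Step 1 - cascade P1, P2 gives 1/(4*s^2 - 2*s + 6)
Step 2 - series reduction of P3, P4 gives (-1)/(s^2 + 3*s + 2)
Step 3 - apply the feedback formula to (P1*P2), (P3*P4), which is the overall transfer function T(s) = C(s)/R(s) in lowest terms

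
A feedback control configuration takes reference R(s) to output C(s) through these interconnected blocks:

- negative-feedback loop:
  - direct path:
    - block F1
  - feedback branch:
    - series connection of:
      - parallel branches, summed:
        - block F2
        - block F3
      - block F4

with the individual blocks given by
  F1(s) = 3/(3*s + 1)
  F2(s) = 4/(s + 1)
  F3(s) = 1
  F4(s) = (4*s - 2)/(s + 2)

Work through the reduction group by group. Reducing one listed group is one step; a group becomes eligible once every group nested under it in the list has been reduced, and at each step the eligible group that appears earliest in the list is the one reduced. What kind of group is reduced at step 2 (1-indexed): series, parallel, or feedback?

Step 1: parallel reduction of F2, F3
Step 2: multiply (F2+F3), F4 (series)
Step 3: collapse the loop (F1 forward, ((F2+F3)*F4) return)
The group at step 2 is a series group.

Therefore the answer is series.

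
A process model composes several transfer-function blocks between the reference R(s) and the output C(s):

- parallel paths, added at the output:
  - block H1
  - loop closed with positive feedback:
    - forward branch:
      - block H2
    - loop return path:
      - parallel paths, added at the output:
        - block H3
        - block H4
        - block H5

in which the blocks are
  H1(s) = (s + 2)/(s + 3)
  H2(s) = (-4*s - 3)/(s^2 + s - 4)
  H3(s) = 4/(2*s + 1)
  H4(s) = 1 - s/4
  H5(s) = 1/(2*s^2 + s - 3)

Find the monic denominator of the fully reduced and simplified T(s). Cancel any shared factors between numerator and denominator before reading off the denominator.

The answer is s^5 + 96*s^4/17 + 631*s^3/68 + 69*s^2/34 - 525*s/68 - 90/17.

Reasoning:
Step 1 - reduce the parallel group H3, H4, H5 gives (-4*s^4 + 12*s^3 + 53*s^2 + 7*s - 56)/(16*s^3 + 16*s^2 - 20*s - 12)
Step 2 - close the feedback loop around H2, (H3+H4+H5) gives (-64*s^4 - 112*s^3 + 32*s^2 + 108*s + 36)/(68*s^4 + 180*s^3 + 91*s^2 - 135*s - 120)
Step 3 - combine H1, [H2/(1-H2*(H3+H4+H5))] in parallel gives (4*s^5 + 12*s^4 + 147*s^3 + 251*s^2 - 30*s - 132)/(68*s^5 + 384*s^4 + 631*s^3 + 138*s^2 - 525*s - 360)
T(s) is the step-3 result (common factors already cancelled). Leading coefficient of the denominator: 68. Divide through by 68 for the monic polynomial.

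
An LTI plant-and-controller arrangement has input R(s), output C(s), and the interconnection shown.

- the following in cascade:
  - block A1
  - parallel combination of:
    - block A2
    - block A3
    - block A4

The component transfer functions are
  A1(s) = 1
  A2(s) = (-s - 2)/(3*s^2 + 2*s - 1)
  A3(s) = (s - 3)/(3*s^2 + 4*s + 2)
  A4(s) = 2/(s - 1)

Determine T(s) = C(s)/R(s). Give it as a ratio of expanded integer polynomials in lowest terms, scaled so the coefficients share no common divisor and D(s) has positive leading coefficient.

First reduce the diagram to T(s).

Step 1. add A2, A3, A4 (parallel); result (18*s^4 + 19*s^3 + 22*s^2 + 16*s - 3)/(9*s^5 + 9*s^4 - 7*s^3 - 11*s^2 - 2*s + 2)
Step 2. cascade A1, (A2+A3+A4), giving the overall T(s)

Answer: (18*s^4 + 19*s^3 + 22*s^2 + 16*s - 3)/(9*s^5 + 9*s^4 - 7*s^3 - 11*s^2 - 2*s + 2)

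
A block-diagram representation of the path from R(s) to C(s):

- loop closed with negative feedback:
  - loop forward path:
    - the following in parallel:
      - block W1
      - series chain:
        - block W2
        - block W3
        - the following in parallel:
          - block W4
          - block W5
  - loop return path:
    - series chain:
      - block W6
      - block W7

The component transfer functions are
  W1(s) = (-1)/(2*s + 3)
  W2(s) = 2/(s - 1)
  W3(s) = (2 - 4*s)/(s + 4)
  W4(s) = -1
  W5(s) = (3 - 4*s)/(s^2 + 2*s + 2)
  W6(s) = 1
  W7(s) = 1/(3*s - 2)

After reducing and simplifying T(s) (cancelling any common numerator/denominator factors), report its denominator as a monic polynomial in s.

First reduce the diagram to T(s).

[1] combine W4, W5 in parallel, giving (-s^2 - 6*s + 1)/(s^2 + 2*s + 2)
[2] series reduction of W2, W3, (W4+W5), giving (8*s^3 + 44*s^2 - 32*s + 4)/(s^4 + 5*s^3 + 4*s^2 - 2*s - 8)
[3] reduce the parallel group W1, (W2*W3*(W4+W5)), giving (15*s^4 + 107*s^3 + 64*s^2 - 86*s + 20)/(2*s^5 + 13*s^4 + 23*s^3 + 8*s^2 - 22*s - 24)
[4] multiply W6, W7 (series), giving 1/(3*s - 2)
[5] feedback reduction of (W1+(W2*W3*(W4+W5))), (W6*W7), giving (45*s^5 + 291*s^4 - 22*s^3 - 386*s^2 + 232*s - 40)/(6*s^6 + 35*s^5 + 58*s^4 + 85*s^3 - 18*s^2 - 114*s + 68)
No further cancellation is possible in the step-5 result, so that is T(s). Its denominator becomes monic after dividing by the leading coefficient 6.

Answer: s^6 + 35*s^5/6 + 29*s^4/3 + 85*s^3/6 - 3*s^2 - 19*s + 34/3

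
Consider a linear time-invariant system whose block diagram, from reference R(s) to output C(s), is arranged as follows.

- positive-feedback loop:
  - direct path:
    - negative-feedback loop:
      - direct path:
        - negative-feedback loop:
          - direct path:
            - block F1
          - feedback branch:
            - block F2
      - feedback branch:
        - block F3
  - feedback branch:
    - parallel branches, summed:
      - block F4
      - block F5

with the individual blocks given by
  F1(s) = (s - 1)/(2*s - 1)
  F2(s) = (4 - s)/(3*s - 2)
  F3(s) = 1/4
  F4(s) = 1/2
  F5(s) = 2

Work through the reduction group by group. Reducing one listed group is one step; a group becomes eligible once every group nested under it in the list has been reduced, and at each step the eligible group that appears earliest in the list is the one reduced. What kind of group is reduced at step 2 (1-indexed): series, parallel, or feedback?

Reducing step by step:

1. feedback reduction of F1, F2
2. close the feedback loop around [F1/(1+F1*F2)], F3
3. reduce the parallel group F4, F5
4. apply the feedback formula to [[F1/(1+F1*F2)]/(1+[F1/(1+F1*F2)]*F3)], (F4+F5)
Step 2: feedback.

Answer: feedback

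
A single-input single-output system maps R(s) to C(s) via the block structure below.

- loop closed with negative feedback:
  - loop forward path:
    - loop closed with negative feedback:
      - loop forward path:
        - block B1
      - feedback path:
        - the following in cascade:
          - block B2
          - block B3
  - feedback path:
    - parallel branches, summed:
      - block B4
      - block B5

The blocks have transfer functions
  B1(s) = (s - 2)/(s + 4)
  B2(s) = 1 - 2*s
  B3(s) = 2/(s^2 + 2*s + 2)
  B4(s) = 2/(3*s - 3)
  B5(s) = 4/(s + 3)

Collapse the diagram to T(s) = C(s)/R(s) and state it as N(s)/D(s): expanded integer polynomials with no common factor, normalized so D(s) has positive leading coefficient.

Reducing step by step:

(1) combine B2, B3 in series = (2 - 4*s)/(s^2 + 2*s + 2)
(2) collapse the loop (B1 forward, (B2*B3) return) = (s^3 - 2*s - 4)/(s^3 + 2*s^2 + 20*s + 4)
(3) add B4, B5 (parallel) = (14*s - 6)/(3*s^2 + 6*s - 9)
(4) reduce the feedback loop with forward [B1/(1+B1*(B2*B3))] and return (B4+B5) - this is the overall T(s), already in the required normalized form

Answer: (3*s^5 + 6*s^4 - 15*s^3 - 24*s^2 - 6*s + 36)/(3*s^5 + 26*s^4 + 57*s^3 + 86*s^2 - 200*s - 12)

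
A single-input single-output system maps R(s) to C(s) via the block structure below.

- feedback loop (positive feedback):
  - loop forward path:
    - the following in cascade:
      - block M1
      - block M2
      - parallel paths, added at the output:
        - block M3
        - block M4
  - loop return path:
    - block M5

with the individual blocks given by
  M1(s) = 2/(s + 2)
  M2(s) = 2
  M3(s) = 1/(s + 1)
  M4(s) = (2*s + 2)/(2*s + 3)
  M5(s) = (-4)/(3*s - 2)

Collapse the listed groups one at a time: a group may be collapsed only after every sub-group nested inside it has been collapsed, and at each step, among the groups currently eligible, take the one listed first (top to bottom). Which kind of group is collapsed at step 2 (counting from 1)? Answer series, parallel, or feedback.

1. add M3, M4 (parallel)
2. combine M1, M2, (M3+M4) in series
3. collapse the loop ((M1*M2*(M3+M4)) forward, M5 return)
Step 2 collapses a series group.

Final answer: series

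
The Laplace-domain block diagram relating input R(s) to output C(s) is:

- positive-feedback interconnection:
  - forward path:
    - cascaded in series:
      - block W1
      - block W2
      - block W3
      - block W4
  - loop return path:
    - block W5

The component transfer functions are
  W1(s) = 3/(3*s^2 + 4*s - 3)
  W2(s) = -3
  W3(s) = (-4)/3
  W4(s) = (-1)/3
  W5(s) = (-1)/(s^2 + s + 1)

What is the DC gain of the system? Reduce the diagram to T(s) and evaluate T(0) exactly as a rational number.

Answer: 4/7

Working:
1. series reduction of W1, W2, W3, W4: (-4)/(3*s^2 + 4*s - 3)
2. close the feedback loop around (W1*W2*W3*W4), W5: (-4*s^2 - 4*s - 4)/(3*s^4 + 7*s^3 + 4*s^2 + s - 7)
Step 2 gives the overall T(s). Then T(0) = -4/(-7) = 4/7.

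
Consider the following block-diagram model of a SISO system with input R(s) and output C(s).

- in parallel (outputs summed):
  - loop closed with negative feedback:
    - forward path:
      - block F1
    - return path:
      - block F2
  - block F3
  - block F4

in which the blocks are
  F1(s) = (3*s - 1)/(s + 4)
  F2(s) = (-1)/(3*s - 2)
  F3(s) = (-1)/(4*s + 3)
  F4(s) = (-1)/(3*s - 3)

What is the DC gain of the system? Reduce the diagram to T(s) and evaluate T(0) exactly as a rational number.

First reduce the diagram to T(s).

(1) close the feedback loop around F1, F2 -> (9*s^2 - 9*s + 2)/(3*s^2 + 7*s - 7)
(2) sum the parallel branches [F1/(1+F1*F2)], F3, F4 -> (108*s^4 - 156*s^3 - 79*s^2 + 124*s - 18)/(36*s^4 + 75*s^3 - 132*s^2 - 42*s + 63)
That last expression is T(s); at s = 0 only the constant terms survive, so T(0) = -18/63 = -2/7.

Answer: -2/7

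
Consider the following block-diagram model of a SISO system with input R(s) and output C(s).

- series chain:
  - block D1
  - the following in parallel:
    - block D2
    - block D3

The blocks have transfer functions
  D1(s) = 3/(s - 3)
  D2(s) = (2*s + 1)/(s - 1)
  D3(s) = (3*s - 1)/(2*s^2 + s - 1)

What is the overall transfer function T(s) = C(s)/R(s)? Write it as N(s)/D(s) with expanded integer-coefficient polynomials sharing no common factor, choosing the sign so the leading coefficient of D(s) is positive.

1. reduce the parallel group D2, D3 -> (4*s^3 + 7*s^2 - 5*s)/(2*s^3 - s^2 - 2*s + 1)
2. series reduction of D1, (D2+D3) - this is the overall T(s), already in the required normalized form

Therefore the answer is (12*s^3 + 21*s^2 - 15*s)/(2*s^4 - 7*s^3 + s^2 + 7*s - 3).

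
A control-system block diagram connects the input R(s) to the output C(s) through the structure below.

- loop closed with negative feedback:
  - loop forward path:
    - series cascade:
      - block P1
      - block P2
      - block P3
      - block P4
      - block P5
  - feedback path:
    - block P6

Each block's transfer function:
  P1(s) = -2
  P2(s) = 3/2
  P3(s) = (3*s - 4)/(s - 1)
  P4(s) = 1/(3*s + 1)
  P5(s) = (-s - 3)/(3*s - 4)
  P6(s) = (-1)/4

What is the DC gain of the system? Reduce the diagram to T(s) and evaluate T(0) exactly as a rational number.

(1) multiply P1, P2, P3, P4, P5 (series); result (3*s + 9)/(3*s^2 - 2*s - 1)
(2) feedback reduction of (P1*P2*P3*P4*P5), P6; result (12*s + 36)/(12*s^2 - 11*s - 13)
DC gain: substitute s = 0 into T(s) from step 2: T(0) = 36/(-13) = -36/13.

Answer: -36/13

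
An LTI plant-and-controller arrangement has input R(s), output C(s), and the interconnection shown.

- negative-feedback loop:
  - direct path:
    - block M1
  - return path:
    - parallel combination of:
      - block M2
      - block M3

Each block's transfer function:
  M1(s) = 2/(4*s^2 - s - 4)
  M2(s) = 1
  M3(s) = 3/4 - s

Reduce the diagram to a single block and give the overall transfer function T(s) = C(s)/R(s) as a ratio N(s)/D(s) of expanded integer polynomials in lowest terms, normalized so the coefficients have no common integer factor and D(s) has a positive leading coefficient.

The answer is 4/(8*s^2 - 6*s - 1).

Reasoning:
(1) parallel reduction of M2, M3 -> 7/4 - s
(2) feedback reduction of M1, (M2+M3), which is the overall transfer function T(s) = C(s)/R(s) in lowest terms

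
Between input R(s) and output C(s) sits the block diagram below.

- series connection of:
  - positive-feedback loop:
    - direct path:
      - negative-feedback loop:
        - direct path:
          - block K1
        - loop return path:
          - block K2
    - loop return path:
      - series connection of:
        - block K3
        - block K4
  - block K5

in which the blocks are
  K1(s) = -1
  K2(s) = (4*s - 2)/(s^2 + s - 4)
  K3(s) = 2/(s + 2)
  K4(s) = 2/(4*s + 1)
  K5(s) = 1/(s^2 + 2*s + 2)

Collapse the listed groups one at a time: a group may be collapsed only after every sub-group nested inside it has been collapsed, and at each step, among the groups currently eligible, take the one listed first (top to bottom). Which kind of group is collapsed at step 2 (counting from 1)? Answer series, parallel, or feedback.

Answer: series

Working:
(1) feedback reduction of K1, K2
(2) reduce the series chain K3, K4
(3) feedback reduction of [K1/(1+K1*K2)], (K3*K4)
(4) multiply [[K1/(1+K1*K2)]/(1-[K1/(1+K1*K2)]*(K3*K4))], K5 (series)
Step 2 collapses a series group.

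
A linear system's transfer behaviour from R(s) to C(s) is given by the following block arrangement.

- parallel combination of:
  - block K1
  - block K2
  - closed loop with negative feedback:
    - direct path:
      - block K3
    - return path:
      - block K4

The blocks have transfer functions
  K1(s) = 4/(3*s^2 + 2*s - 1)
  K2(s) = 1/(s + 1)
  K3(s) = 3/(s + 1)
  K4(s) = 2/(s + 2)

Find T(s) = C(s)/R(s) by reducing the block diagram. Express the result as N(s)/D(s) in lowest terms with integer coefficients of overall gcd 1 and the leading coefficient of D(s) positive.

Step 1 - apply the feedback formula to K3, K4 = (3*s + 6)/(s^2 + 3*s + 8)
Step 2 - reduce the parallel group K1, K2, [K3/(1+K3*K4)] - this is the overall T(s), already in the required normalized form

Therefore the answer is (12*s^2 + 24*s + 18)/(3*s^3 + 8*s^2 + 21*s - 8).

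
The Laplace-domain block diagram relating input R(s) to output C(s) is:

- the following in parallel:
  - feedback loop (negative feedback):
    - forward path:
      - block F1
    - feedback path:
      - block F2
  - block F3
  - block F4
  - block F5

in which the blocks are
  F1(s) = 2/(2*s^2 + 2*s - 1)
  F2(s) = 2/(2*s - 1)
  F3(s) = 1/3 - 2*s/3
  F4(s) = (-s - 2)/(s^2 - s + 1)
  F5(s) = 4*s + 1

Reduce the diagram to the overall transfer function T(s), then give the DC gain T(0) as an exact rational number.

Reducing step by step:

(1) collapse the loop (F1 forward, F2 return) gives (4*s - 2)/(4*s^3 + 2*s^2 - 4*s + 5)
(2) sum the parallel branches [F1/(1+F1*F2)], F3, F4, F5 gives (40*s^6 - 4*s^5 - 40*s^4 + 84*s^3 - 64*s^2 + 41*s - 16)/(12*s^5 - 6*s^4 - 6*s^3 + 33*s^2 - 27*s + 15)
DC gain: substitute s = 0 into T(s) from step 2: T(0) = -16/15.

Answer: -16/15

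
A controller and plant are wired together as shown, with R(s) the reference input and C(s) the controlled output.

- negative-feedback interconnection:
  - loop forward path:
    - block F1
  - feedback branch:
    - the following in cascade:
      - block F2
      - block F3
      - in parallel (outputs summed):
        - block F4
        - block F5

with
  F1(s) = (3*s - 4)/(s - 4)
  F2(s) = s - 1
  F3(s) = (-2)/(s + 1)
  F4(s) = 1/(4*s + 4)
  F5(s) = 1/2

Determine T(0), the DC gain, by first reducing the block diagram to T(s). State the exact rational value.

Step 1. parallel reduction of F4, F5, giving (2*s + 3)/(4*s + 4)
Step 2. series reduction of F2, F3, (F4+F5), giving (-2*s^2 - s + 3)/(2*s^2 + 4*s + 2)
Step 3. collapse the loop (F1 forward, (F2*F3*(F4+F5)) return), giving (-6*s^3 - 4*s^2 + 10*s + 8)/(4*s^3 - s^2 + s + 20)
The step-3 result is T(s). Setting s = 0: T(0) = 8/20 = 2/5.

Hence the answer: 2/5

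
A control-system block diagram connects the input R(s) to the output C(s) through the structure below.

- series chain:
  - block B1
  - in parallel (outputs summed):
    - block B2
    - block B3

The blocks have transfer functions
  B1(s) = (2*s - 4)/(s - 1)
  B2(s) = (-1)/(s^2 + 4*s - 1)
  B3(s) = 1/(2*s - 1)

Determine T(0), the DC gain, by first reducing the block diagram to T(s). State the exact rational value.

First reduce the diagram to T(s).

Step 1. reduce the parallel group B2, B3: (s^2 + 2*s)/(2*s^3 + 7*s^2 - 6*s + 1)
Step 2. cascade B1, (B2+B3): (2*s^3 - 8*s)/(2*s^4 + 5*s^3 - 13*s^2 + 7*s - 1)
Evaluating the step-2 result (the overall T(s)) at s = 0 gives T(0) = 0/(-1) = 0.

Answer: 0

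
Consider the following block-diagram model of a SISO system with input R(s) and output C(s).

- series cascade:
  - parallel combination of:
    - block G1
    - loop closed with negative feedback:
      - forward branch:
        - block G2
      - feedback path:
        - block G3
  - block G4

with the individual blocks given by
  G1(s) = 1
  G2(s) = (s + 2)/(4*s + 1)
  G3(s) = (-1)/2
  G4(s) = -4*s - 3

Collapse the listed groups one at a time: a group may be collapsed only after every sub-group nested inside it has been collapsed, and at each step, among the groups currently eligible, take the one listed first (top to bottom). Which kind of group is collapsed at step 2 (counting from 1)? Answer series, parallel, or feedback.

Answer: parallel

Working:
Step 1. feedback reduction of G2, G3
Step 2. parallel reduction of G1, [G2/(1+G2*G3)]
Step 3. combine (G1+[G2/(1+G2*G3)]), G4 in series
The group at step 2 is a parallel group.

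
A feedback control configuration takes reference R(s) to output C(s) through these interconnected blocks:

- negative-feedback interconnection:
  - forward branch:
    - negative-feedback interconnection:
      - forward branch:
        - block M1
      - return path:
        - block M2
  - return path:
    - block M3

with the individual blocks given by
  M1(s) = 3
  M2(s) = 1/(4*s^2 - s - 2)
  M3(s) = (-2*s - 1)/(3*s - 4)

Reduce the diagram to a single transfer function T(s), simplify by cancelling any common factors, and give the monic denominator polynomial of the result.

(1) close the feedback loop around M1, M2 gives (12*s^2 - 3*s - 6)/(4*s^2 - s + 1)
(2) feedback reduction of [M1/(1+M1*M2)], M3 gives (-36*s^3 + 57*s^2 + 6*s - 24)/(12*s^3 + 25*s^2 - 22*s - 2)
That last expression is T(s), already simplified. Scaling its denominator by 1/12 (the reciprocal of the leading coefficient) yields the monic denominator.

Final answer: s^3 + 25*s^2/12 - 11*s/6 - 1/6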